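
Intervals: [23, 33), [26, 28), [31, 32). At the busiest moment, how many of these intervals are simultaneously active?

2

Sweep endpoints in order; track running count of active intervals.
Peak of 2 reached at 26.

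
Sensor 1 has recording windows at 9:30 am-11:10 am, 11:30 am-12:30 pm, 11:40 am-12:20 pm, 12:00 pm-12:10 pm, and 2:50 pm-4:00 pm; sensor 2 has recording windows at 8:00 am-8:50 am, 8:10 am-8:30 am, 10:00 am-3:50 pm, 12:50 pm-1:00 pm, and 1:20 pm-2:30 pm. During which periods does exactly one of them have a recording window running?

A, merged: 9:30 am–11:10 am, 11:30 am–12:30 pm, 2:50 pm–4:00 pm.
B, merged: 8:00 am–8:50 am, 10:00 am–3:50 pm.
A but not B: 9:30 am–10:00 am, 3:50 pm–4:00 pm.
B but not A: 8:00 am–8:50 am, 11:10 am–11:30 am, 12:30 pm–2:50 pm.
Combining gives A △ B.

8:00 am–8:50 am, 9:30 am–10:00 am, 11:10 am–11:30 am, 12:30 pm–2:50 pm, 3:50 pm–4:00 pm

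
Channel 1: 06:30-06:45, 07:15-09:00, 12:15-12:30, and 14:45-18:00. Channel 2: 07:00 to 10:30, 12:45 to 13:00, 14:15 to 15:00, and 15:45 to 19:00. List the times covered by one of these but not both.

06:30-06:45, 07:00-07:15, 09:00-10:30, 12:15-12:30, 12:45-13:00, 14:15-14:45, 15:00-15:45, 18:00-19:00

Only in the first: 06:30-06:45, 12:15-12:30, 15:00-15:45.
Only in the second: 07:00-07:15, 09:00-10:30, 12:45-13:00, 14:15-14:45, 18:00-19:00.
Together these are the periods covered by exactly one.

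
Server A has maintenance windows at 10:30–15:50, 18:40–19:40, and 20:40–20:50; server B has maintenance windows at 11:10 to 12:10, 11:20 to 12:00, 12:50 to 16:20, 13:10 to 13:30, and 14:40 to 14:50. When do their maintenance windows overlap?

11:10–12:10, 12:50–15:50

Merge the second list: 11:10–12:10, 12:50–16:20.
10:30–15:50 overlaps B on 11:10–12:10, 12:50–15:50.
18:40–19:40 falls entirely outside B.
20:40–20:50 falls entirely outside B.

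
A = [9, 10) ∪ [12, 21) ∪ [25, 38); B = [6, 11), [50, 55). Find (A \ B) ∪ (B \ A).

A but not B: [12, 21), [25, 38).
B but not A: [6, 9), [10, 11), [50, 55).
Combining gives A △ B.

[6, 9) ∪ [10, 11) ∪ [12, 21) ∪ [25, 38) ∪ [50, 55)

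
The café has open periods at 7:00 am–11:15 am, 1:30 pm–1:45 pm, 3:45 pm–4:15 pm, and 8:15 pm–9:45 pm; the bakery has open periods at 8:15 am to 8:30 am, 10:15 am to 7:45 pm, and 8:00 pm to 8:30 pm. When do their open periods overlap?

7:00 am–11:15 am meets the second set on 8:15 am–8:30 am, 10:15 am–11:15 am.
1:30 pm–1:45 pm meets the second set on 1:30 pm–1:45 pm.
3:45 pm–4:15 pm meets the second set on 3:45 pm–4:15 pm.
8:15 pm–9:45 pm meets the second set on 8:15 pm–8:30 pm.

8:15 am–8:30 am, 10:15 am–11:15 am, 1:30 pm–1:45 pm, 3:45 pm–4:15 pm, 8:15 pm–8:30 pm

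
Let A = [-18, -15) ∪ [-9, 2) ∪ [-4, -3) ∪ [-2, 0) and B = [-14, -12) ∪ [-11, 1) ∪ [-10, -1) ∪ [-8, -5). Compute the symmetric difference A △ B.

Merge the first list: [-18, -15), [-9, 2).
Merge the second list: [-14, -12), [-11, 1).
A but not B: [-18, -15), [1, 2).
B but not A: [-14, -12), [-11, -9).
Combining gives A △ B.

[-18, -15) ∪ [-14, -12) ∪ [-11, -9) ∪ [1, 2)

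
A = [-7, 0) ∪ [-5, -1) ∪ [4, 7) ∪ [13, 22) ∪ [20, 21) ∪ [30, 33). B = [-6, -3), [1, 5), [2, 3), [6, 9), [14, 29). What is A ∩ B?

[-6, -3) ∪ [4, 5) ∪ [6, 7) ∪ [14, 22)

A, merged: [-7, 0), [4, 7), [13, 22), [30, 33).
B, merged: [-6, -3), [1, 5), [6, 9), [14, 29).
[-7, 0) meets the second set on [-6, -3).
[4, 7) meets the second set on [4, 5), [6, 7).
[13, 22) meets the second set on [14, 22).
[30, 33): no overlap with the second set.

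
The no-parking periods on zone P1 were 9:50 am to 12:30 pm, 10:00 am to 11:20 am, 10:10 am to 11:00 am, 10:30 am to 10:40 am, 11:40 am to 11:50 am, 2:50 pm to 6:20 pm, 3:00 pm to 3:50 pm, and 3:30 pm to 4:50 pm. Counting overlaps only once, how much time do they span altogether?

Merged: 9:50 am–12:30 pm, 2:50 pm–6:20 pm.
Lengths: 2 h 40 min + 3 h 30 min = 6 h 10 min.

6 h 10 min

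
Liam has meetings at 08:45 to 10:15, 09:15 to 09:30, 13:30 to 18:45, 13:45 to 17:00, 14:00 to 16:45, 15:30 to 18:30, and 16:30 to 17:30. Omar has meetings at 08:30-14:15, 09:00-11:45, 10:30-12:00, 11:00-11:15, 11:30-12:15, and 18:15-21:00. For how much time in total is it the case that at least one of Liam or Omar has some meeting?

A, merged: 08:45–10:15, 13:30–18:45.
B, merged: 08:30–14:15, 18:15–21:00.
A ∪ B = 08:30–21:00.
Total: 12 h 30 min.

12 h 30 min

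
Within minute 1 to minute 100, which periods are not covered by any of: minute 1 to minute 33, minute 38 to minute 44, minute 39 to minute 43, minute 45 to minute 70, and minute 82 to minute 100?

minute 33 to minute 38, minute 44 to minute 45, minute 70 to minute 82

After merging, the occupied span is minute 1 to minute 33, minute 38 to minute 44, minute 45 to minute 70, minute 82 to minute 100.
Uncovered inside minute 1 to minute 100: minute 33 to minute 38, minute 44 to minute 45, minute 70 to minute 82.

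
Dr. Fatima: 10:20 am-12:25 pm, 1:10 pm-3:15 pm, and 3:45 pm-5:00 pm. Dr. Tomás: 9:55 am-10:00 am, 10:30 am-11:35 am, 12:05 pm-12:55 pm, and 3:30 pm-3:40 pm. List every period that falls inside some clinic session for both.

10:20 am–12:25 pm ∩ B → 10:30 am–11:35 am, 12:05 pm–12:25 pm.
1:10 pm–3:15 pm meets no B interval.
3:45 pm–5:00 pm meets no B interval.

10:30 am–11:35 am, 12:05 pm–12:25 pm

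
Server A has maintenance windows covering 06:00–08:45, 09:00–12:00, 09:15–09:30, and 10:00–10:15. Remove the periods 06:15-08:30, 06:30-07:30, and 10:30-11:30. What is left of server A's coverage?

06:00–06:15, 08:30–08:45, 09:00–10:30, 11:30–12:00

A, merged: 06:00–08:45, 09:00–12:00.
B, merged: 06:15–08:30, 10:30–11:30.
06:00–08:45 with B removed leaves 06:00–06:15, 08:30–08:45.
09:00–12:00 with B removed leaves 09:00–10:30, 11:30–12:00.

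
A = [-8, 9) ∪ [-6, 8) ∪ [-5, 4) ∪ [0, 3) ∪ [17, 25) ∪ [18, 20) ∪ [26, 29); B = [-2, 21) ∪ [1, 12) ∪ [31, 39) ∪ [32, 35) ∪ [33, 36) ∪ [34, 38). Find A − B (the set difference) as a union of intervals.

[-8, -2) ∪ [21, 25) ∪ [26, 29)

First set merges to [-8, 9), [17, 25), [26, 29).
Second set merges to [-2, 21), [31, 39).
[-8, 9) minus B → [-8, -2).
[17, 25) minus B → [21, 25).
[26, 29): no B overlap → unchanged.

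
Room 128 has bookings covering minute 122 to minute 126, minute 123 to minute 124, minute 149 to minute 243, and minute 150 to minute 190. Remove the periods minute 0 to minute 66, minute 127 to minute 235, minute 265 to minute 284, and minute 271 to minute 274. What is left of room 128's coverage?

minute 122 to minute 126, minute 235 to minute 243

A, merged: minute 122 to minute 126, minute 149 to minute 243.
B, merged: minute 0 to minute 66, minute 127 to minute 235, minute 265 to minute 284.
minute 122 to minute 126: no B overlap → unchanged.
minute 149 to minute 243 minus B → minute 235 to minute 243.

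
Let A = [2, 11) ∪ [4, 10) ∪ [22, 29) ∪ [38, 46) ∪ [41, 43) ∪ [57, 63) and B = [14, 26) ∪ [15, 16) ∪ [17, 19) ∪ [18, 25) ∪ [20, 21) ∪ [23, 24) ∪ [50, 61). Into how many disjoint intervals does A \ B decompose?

4

A, merged: [2, 11), [22, 29), [38, 46), [57, 63).
B, merged: [14, 26), [50, 61).
A \ B = [2, 11), [26, 29), [38, 46), [61, 63).
That is 4 disjoint pieces.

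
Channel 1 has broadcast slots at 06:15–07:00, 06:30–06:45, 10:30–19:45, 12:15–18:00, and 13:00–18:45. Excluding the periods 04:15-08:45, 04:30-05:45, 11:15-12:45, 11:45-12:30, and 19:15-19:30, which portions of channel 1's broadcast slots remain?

First set merges to 06:15-07:00, 10:30-19:45.
Second set merges to 04:15-08:45, 11:15-12:45, 19:15-19:30.
06:15-07:00: fully covered by B → removed.
10:30-19:45 minus B → 10:30-11:15, 12:45-19:15, 19:30-19:45.

10:30-11:15, 12:45-19:15, 19:30-19:45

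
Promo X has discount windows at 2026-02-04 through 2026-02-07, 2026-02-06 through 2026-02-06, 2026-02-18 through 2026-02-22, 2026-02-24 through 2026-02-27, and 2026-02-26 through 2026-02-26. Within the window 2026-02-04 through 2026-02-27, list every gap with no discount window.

2026-02-08 through 2026-02-17, 2026-02-23 through 2026-02-23

Covered (merged): 2026-02-04 through 2026-02-07, 2026-02-18 through 2026-02-22, 2026-02-24 through 2026-02-27.
Complement within 2026-02-04 through 2026-02-27: 2026-02-08 through 2026-02-17, 2026-02-23 through 2026-02-23.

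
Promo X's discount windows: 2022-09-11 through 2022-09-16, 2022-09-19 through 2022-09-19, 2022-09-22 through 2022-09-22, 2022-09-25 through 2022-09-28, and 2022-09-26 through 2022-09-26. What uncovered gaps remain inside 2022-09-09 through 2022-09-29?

2022-09-09 through 2022-09-10, 2022-09-17 through 2022-09-18, 2022-09-20 through 2022-09-21, 2022-09-23 through 2022-09-24, 2022-09-29 through 2022-09-29

The merged coverage is 2022-09-11 through 2022-09-16, 2022-09-19 through 2022-09-19, 2022-09-22 through 2022-09-22, 2022-09-25 through 2022-09-28.
Gaps within 2022-09-09 through 2022-09-29: 2022-09-09 through 2022-09-10, 2022-09-17 through 2022-09-18, 2022-09-20 through 2022-09-21, 2022-09-23 through 2022-09-24, 2022-09-29 through 2022-09-29.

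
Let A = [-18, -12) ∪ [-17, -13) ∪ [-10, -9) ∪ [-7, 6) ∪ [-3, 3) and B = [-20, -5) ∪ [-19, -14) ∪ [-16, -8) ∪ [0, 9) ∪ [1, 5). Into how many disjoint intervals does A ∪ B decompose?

Merge the first list: [-18, -12), [-10, -9), [-7, 6).
Merge the second list: [-20, -5), [0, 9).
A ∪ B = [-20, 9).
That is 1 disjoint piece.

1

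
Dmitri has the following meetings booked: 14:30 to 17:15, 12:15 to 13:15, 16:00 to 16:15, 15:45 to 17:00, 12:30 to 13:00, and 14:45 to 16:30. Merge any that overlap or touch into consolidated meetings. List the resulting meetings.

12:15-13:15, 14:30-17:15

Sort by start: 12:15-13:15, 12:30-13:00, 14:30-17:15, 14:45-16:30, 15:45-17:00, 16:00-16:15.
12:30-13:00 overlaps/touches 12:15-13:15 → extend to 12:15-13:15.
14:30-17:15 is disjoint → start new block.
14:45-16:30 overlaps/touches 14:30-17:15 → extend to 14:30-17:15.
15:45-17:00 overlaps/touches 14:30-17:15 → extend to 14:30-17:15.
16:00-16:15 overlaps/touches 14:30-17:15 → extend to 14:30-17:15.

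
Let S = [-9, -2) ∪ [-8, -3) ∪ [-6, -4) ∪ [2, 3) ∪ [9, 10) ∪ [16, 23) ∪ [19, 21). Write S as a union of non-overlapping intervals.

[-9, -2) ∪ [2, 3) ∪ [9, 10) ∪ [16, 23)

[-8, -3) overlaps/touches [-9, -2) → extend to [-9, -2).
[-6, -4) overlaps/touches [-9, -2) → extend to [-9, -2).
[2, 3) is disjoint → start new block.
[9, 10) is disjoint → start new block.
[16, 23) is disjoint → start new block.
[19, 21) overlaps/touches [16, 23) → extend to [16, 23).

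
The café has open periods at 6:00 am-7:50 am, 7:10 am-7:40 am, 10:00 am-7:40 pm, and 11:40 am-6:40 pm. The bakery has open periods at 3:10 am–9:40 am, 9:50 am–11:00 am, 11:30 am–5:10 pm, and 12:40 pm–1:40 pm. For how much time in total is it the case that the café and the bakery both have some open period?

8 h 30 min

A, merged: 6:00 am–7:50 am, 10:00 am–7:40 pm.
B, merged: 3:10 am–9:40 am, 9:50 am–11:00 am, 11:30 am–5:10 pm.
A ∩ B = 6:00 am–7:50 am, 10:00 am–11:00 am, 11:30 am–5:10 pm.
Total: 1 h 50 min + 1 h + 5 h 40 min = 8 h 30 min.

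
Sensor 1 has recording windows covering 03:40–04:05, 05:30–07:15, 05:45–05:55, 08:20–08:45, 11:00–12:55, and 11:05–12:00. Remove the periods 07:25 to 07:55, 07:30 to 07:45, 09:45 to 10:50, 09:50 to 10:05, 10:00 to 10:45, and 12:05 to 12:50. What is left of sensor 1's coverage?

A, merged: 03:40-04:05, 05:30-07:15, 08:20-08:45, 11:00-12:55.
B, merged: 07:25-07:55, 09:45-10:50, 12:05-12:50.
03:40-04:05 is untouched.
05:30-07:15 is untouched.
08:20-08:45 is untouched.
11:00-12:55 with B removed leaves 11:00-12:05, 12:50-12:55.

03:40-04:05, 05:30-07:15, 08:20-08:45, 11:00-12:05, 12:50-12:55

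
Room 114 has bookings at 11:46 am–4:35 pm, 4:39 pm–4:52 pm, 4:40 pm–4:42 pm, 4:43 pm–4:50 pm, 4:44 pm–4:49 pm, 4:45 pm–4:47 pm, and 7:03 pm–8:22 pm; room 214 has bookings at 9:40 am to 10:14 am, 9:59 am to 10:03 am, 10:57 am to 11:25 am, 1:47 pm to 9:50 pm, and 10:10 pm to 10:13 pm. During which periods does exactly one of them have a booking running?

Merge the first list: 11:46 am–4:35 pm, 4:39 pm–4:52 pm, 7:03 pm–8:22 pm.
Merge the second list: 9:40 am–10:14 am, 10:57 am–11:25 am, 1:47 pm–9:50 pm, 10:10 pm–10:13 pm.
Only in the first: 11:46 am–1:47 pm.
Only in the second: 9:40 am–10:14 am, 10:57 am–11:25 am, 4:35 pm–4:39 pm, 4:52 pm–7:03 pm, 8:22 pm–9:50 pm, 10:10 pm–10:13 pm.
Together these are the periods covered by exactly one.

9:40 am–10:14 am, 10:57 am–11:25 am, 11:46 am–1:47 pm, 4:35 pm–4:39 pm, 4:52 pm–7:03 pm, 8:22 pm–9:50 pm, 10:10 pm–10:13 pm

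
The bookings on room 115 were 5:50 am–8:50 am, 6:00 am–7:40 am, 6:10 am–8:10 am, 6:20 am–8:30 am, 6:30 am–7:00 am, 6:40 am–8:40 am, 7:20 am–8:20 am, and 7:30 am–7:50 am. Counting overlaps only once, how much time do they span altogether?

Merged: 5:50 am–8:50 am.
Length: 3 h.

3 h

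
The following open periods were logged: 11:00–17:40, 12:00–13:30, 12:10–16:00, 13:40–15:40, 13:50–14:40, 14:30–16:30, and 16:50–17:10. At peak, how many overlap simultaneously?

At 14:30, 5 of the intervals are simultaneously active.
No point has more.

5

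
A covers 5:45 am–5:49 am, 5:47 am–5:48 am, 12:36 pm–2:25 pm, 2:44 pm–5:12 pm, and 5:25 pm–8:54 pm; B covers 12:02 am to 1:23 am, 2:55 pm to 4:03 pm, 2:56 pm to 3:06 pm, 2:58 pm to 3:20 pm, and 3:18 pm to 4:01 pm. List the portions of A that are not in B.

First set merges to 5:45 am–5:49 am, 12:36 pm–2:25 pm, 2:44 pm–5:12 pm, 5:25 pm–8:54 pm.
Second set merges to 12:02 am–1:23 am, 2:55 pm–4:03 pm.
5:45 am–5:49 am is untouched.
12:36 pm–2:25 pm is untouched.
2:44 pm–5:12 pm with B removed leaves 2:44 pm–2:55 pm, 4:03 pm–5:12 pm.
5:25 pm–8:54 pm is untouched.

5:45 am–5:49 am, 12:36 pm–2:25 pm, 2:44 pm–2:55 pm, 4:03 pm–5:12 pm, 5:25 pm–8:54 pm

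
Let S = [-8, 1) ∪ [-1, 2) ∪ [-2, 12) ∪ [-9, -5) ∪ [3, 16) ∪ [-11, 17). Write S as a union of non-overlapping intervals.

[-11, 17)

Sort by start: [-11, 17), [-9, -5), [-8, 1), [-2, 12), [-1, 2), [3, 16).
[-9, -5) overlaps/touches [-11, 17) → extend to [-11, 17).
[-8, 1) overlaps/touches [-11, 17) → extend to [-11, 17).
[-2, 12) overlaps/touches [-11, 17) → extend to [-11, 17).
[-1, 2) overlaps/touches [-11, 17) → extend to [-11, 17).
[3, 16) overlaps/touches [-11, 17) → extend to [-11, 17).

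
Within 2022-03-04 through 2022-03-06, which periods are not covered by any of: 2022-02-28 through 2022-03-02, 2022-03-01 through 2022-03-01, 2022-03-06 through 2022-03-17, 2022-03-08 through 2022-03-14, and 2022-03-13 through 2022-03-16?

2022-03-04 through 2022-03-05

The merged coverage is 2022-02-28 through 2022-03-02, 2022-03-06 through 2022-03-17.
Uncovered inside 2022-03-04 through 2022-03-06: 2022-03-04 through 2022-03-05.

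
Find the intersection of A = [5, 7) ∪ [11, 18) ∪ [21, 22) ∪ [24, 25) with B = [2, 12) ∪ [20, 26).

[5, 7) meets the second set on [5, 7).
[11, 18) meets the second set on [11, 12).
[21, 22) meets the second set on [21, 22).
[24, 25) meets the second set on [24, 25).

[5, 7) ∪ [11, 12) ∪ [21, 22) ∪ [24, 25)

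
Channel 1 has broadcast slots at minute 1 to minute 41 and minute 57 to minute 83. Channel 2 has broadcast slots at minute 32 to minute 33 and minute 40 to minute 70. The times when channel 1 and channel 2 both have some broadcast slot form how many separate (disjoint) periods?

3

A ∩ B = minute 32 to minute 33, minute 40 to minute 41, minute 57 to minute 70.
That is 3 disjoint pieces.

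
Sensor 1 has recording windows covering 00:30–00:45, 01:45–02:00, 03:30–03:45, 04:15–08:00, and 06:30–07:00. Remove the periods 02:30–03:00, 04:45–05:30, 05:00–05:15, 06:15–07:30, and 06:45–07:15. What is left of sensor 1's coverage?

Merge the first list: 00:30–00:45, 01:45–02:00, 03:30–03:45, 04:15–08:00.
Merge the second list: 02:30–03:00, 04:45–05:30, 06:15–07:30.
00:30–00:45: nothing removed.
01:45–02:00: nothing removed.
03:30–03:45: nothing removed.
04:15–08:00 \ B = 04:15–04:45, 05:30–06:15, 07:30–08:00.

00:30–00:45, 01:45–02:00, 03:30–03:45, 04:15–04:45, 05:30–06:15, 07:30–08:00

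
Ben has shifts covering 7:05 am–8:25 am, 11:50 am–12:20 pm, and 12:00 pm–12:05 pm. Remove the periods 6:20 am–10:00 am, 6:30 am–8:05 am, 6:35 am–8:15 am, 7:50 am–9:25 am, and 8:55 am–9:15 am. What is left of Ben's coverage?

11:50 am–12:20 pm

A, merged: 7:05 am–8:25 am, 11:50 am–12:20 pm.
B, merged: 6:20 am–10:00 am.
7:05 am–8:25 am lies entirely inside B → drops out.
11:50 am–12:20 pm is untouched.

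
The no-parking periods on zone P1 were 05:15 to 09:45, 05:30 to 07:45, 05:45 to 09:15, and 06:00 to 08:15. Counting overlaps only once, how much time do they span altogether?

4 h 30 min

Merged: 05:15–09:45.
Length: 4 h 30 min.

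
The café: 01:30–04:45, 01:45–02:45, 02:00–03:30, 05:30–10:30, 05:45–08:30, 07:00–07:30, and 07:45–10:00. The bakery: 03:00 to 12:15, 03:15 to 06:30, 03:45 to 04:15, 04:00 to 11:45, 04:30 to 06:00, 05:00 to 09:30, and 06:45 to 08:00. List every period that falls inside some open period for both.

03:00–04:45, 05:30–10:30

First set merges to 01:30–04:45, 05:30–10:30.
Second set merges to 03:00–12:15.
01:30–04:45 overlaps B on 03:00–04:45.
05:30–10:30 overlaps B on 05:30–10:30.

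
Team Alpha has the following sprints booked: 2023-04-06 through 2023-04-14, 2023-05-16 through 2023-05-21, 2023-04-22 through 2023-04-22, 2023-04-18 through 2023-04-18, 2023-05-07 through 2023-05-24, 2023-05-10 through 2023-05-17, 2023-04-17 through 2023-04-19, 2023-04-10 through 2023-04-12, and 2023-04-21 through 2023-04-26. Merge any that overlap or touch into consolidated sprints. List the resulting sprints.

Sort by start: 2023-04-06 through 2023-04-14, 2023-04-10 through 2023-04-12, 2023-04-17 through 2023-04-19, 2023-04-18 through 2023-04-18, 2023-04-21 through 2023-04-26, 2023-04-22 through 2023-04-22, 2023-05-07 through 2023-05-24, 2023-05-10 through 2023-05-17, 2023-05-16 through 2023-05-21.
2023-04-10 through 2023-04-12 overlaps/touches 2023-04-06 through 2023-04-14 → extend to 2023-04-06 through 2023-04-14.
2023-04-17 through 2023-04-19 is disjoint → start new block.
2023-04-18 through 2023-04-18 overlaps/touches 2023-04-17 through 2023-04-19 → extend to 2023-04-17 through 2023-04-19.
2023-04-21 through 2023-04-26 is disjoint → start new block.
2023-04-22 through 2023-04-22 overlaps/touches 2023-04-21 through 2023-04-26 → extend to 2023-04-21 through 2023-04-26.
2023-05-07 through 2023-05-24 is disjoint → start new block.
2023-05-10 through 2023-05-17 overlaps/touches 2023-05-07 through 2023-05-24 → extend to 2023-05-07 through 2023-05-24.
2023-05-16 through 2023-05-21 overlaps/touches 2023-05-07 through 2023-05-24 → extend to 2023-05-07 through 2023-05-24.

2023-04-06 through 2023-04-14, 2023-04-17 through 2023-04-19, 2023-04-21 through 2023-04-26, 2023-05-07 through 2023-05-24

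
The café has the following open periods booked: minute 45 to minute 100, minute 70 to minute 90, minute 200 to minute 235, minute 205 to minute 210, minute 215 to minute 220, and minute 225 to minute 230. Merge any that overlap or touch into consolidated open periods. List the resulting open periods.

minute 45 to minute 100, minute 200 to minute 235

minute 70 to minute 90 overlaps/touches minute 45 to minute 100 → extend to minute 45 to minute 100.
minute 200 to minute 235 is disjoint → start new block.
minute 205 to minute 210 overlaps/touches minute 200 to minute 235 → extend to minute 200 to minute 235.
minute 215 to minute 220 overlaps/touches minute 200 to minute 235 → extend to minute 200 to minute 235.
minute 225 to minute 230 overlaps/touches minute 200 to minute 235 → extend to minute 200 to minute 235.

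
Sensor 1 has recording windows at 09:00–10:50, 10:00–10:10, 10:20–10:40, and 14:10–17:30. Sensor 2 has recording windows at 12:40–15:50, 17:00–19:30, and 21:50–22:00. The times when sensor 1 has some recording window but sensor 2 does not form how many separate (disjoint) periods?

Merge the first list: 09:00-10:50, 14:10-17:30.
A \ B = 09:00-10:50, 15:50-17:00.
That is 2 disjoint pieces.

2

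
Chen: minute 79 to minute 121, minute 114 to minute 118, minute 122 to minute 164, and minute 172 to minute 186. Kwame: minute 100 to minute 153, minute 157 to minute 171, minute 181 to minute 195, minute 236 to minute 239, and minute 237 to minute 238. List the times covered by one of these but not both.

A, merged: minute 79 to minute 121, minute 122 to minute 164, minute 172 to minute 186.
B, merged: minute 100 to minute 153, minute 157 to minute 171, minute 181 to minute 195, minute 236 to minute 239.
A \ B = minute 79 to minute 100, minute 153 to minute 157, minute 172 to minute 181.
B \ A = minute 121 to minute 122, minute 164 to minute 171, minute 186 to minute 195, minute 236 to minute 239.
Union of the two gives the symmetric difference.

minute 79 to minute 100, minute 121 to minute 122, minute 153 to minute 157, minute 164 to minute 171, minute 172 to minute 181, minute 186 to minute 195, minute 236 to minute 239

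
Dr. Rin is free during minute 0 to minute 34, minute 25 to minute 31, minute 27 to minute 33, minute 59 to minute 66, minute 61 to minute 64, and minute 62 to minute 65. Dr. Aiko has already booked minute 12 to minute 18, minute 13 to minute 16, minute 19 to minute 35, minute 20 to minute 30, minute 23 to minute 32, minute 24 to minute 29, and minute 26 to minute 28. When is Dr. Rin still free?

minute 0 to minute 12, minute 18 to minute 19, minute 59 to minute 66

First set merges to minute 0 to minute 34, minute 59 to minute 66.
Second set merges to minute 12 to minute 18, minute 19 to minute 35.
minute 0 to minute 34 minus B → minute 0 to minute 12, minute 18 to minute 19.
minute 59 to minute 66: no B overlap → unchanged.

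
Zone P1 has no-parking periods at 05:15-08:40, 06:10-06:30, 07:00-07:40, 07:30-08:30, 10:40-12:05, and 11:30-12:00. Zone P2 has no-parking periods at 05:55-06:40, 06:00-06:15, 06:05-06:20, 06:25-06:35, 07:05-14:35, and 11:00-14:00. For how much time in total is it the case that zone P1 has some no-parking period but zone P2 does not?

1 h 5 min

A, merged: 05:15–08:40, 10:40–12:05.
B, merged: 05:55–06:40, 07:05–14:35.
A \ B = 05:15–05:55, 06:40–07:05.
Total: 40 min + 25 min = 1 h 5 min.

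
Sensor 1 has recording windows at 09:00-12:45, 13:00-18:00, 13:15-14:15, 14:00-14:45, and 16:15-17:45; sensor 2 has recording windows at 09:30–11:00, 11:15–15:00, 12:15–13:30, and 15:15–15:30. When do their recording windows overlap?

A, merged: 09:00-12:45, 13:00-18:00.
B, merged: 09:30-11:00, 11:15-15:00, 15:15-15:30.
09:00-12:45 ∩ B → 09:30-11:00, 11:15-12:45.
13:00-18:00 ∩ B → 13:00-15:00, 15:15-15:30.

09:30-11:00, 11:15-12:45, 13:00-15:00, 15:15-15:30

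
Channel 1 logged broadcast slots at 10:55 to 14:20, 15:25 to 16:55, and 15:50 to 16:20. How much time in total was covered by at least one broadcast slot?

4 h 55 min

Merged: 10:55–14:20, 15:25–16:55.
Lengths: 3 h 25 min + 1 h 30 min = 4 h 55 min.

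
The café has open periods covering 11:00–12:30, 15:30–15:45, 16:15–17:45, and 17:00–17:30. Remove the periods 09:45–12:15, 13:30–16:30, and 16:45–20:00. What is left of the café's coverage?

12:15–12:30, 16:30–16:45

First set merges to 11:00–12:30, 15:30–15:45, 16:15–17:45.
11:00–12:30 with B removed leaves 12:15–12:30.
15:30–15:45 lies entirely inside B → drops out.
16:15–17:45 with B removed leaves 16:30–16:45.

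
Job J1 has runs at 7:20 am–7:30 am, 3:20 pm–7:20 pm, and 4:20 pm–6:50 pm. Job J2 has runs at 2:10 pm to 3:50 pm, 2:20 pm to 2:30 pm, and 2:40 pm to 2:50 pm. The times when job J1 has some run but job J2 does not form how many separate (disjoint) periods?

Merge the first list: 7:20 am–7:30 am, 3:20 pm–7:20 pm.
Merge the second list: 2:10 pm–3:50 pm.
A \ B = 7:20 am–7:30 am, 3:50 pm–7:20 pm.
That is 2 disjoint pieces.

2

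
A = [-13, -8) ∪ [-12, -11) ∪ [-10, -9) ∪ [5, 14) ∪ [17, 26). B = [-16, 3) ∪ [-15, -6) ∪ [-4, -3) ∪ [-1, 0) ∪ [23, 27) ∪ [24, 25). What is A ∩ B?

A, merged: [-13, -8), [5, 14), [17, 26).
B, merged: [-16, 3), [23, 27).
[-13, -8) meets the second set on [-13, -8).
[5, 14): no overlap with the second set.
[17, 26) meets the second set on [23, 26).

[-13, -8) ∪ [23, 26)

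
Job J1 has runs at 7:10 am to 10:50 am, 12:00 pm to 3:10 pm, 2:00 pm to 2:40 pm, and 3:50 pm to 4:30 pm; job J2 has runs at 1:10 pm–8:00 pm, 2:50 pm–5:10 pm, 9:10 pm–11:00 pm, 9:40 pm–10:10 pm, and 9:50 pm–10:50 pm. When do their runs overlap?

First set merges to 7:10 am–10:50 am, 12:00 pm–3:10 pm, 3:50 pm–4:30 pm.
Second set merges to 1:10 pm–8:00 pm, 9:10 pm–11:00 pm.
7:10 am–10:50 am falls entirely outside B.
12:00 pm–3:10 pm overlaps B on 1:10 pm–3:10 pm.
3:50 pm–4:30 pm overlaps B on 3:50 pm–4:30 pm.

1:10 pm–3:10 pm, 3:50 pm–4:30 pm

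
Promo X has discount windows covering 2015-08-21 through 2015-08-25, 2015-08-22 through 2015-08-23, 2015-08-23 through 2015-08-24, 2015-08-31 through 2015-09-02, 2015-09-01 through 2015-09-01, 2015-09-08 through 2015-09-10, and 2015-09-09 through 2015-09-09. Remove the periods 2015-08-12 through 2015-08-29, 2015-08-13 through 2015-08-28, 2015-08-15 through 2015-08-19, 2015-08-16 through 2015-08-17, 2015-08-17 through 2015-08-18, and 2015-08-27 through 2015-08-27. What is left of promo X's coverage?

A, merged: 2015-08-21 through 2015-08-25, 2015-08-31 through 2015-09-02, 2015-09-08 through 2015-09-10.
B, merged: 2015-08-12 through 2015-08-29.
2015-08-21 through 2015-08-25: fully covered by B → removed.
2015-08-31 through 2015-09-02: no B overlap → unchanged.
2015-09-08 through 2015-09-10: no B overlap → unchanged.

2015-08-31 through 2015-09-02, 2015-09-08 through 2015-09-10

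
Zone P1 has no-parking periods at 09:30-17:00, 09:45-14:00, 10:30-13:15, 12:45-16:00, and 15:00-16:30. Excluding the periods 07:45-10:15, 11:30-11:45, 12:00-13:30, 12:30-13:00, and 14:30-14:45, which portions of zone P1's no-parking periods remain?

10:15–11:30, 11:45–12:00, 13:30–14:30, 14:45–17:00

Merge the first list: 09:30–17:00.
Merge the second list: 07:45–10:15, 11:30–11:45, 12:00–13:30, 14:30–14:45.
09:30–17:00 \ B = 10:15–11:30, 11:45–12:00, 13:30–14:30, 14:45–17:00.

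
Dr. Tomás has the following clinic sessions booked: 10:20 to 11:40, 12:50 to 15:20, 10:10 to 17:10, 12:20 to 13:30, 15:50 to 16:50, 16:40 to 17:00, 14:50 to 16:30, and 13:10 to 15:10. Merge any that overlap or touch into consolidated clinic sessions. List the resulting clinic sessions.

10:10–17:10

Sort by start: 10:10–17:10, 10:20–11:40, 12:20–13:30, 12:50–15:20, 13:10–15:10, 14:50–16:30, 15:50–16:50, 16:40–17:00.
10:20–11:40 overlaps/touches 10:10–17:10 → extend to 10:10–17:10.
12:20–13:30 overlaps/touches 10:10–17:10 → extend to 10:10–17:10.
12:50–15:20 overlaps/touches 10:10–17:10 → extend to 10:10–17:10.
13:10–15:10 overlaps/touches 10:10–17:10 → extend to 10:10–17:10.
14:50–16:30 overlaps/touches 10:10–17:10 → extend to 10:10–17:10.
15:50–16:50 overlaps/touches 10:10–17:10 → extend to 10:10–17:10.
16:40–17:00 overlaps/touches 10:10–17:10 → extend to 10:10–17:10.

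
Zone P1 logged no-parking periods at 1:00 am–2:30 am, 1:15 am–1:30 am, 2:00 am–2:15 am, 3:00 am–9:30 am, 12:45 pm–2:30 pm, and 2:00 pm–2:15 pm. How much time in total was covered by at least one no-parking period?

Merged: 1:00 am-2:30 am, 3:00 am-9:30 am, 12:45 pm-2:30 pm.
Lengths: 1 h 30 min + 6 h 30 min + 1 h 45 min = 9 h 45 min.

9 h 45 min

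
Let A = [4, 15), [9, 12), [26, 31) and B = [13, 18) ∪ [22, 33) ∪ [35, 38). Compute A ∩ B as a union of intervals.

[13, 15) ∪ [26, 31)

Merge the first list: [4, 15), [26, 31).
[4, 15) ∩ B → [13, 15).
[26, 31) ∩ B → [26, 31).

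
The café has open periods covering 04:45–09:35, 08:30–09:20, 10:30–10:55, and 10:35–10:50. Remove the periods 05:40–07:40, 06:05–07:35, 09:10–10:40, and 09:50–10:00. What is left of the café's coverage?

First set merges to 04:45-09:35, 10:30-10:55.
Second set merges to 05:40-07:40, 09:10-10:40.
04:45-09:35 \ B = 04:45-05:40, 07:40-09:10.
10:30-10:55 \ B = 10:40-10:55.

04:45-05:40, 07:40-09:10, 10:40-10:55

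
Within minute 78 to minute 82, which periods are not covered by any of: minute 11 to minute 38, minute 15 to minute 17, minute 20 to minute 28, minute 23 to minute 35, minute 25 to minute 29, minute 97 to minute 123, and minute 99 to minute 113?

The merged coverage is minute 11 to minute 38, minute 97 to minute 123.
Uncovered inside minute 78 to minute 82: minute 78 to minute 82.

minute 78 to minute 82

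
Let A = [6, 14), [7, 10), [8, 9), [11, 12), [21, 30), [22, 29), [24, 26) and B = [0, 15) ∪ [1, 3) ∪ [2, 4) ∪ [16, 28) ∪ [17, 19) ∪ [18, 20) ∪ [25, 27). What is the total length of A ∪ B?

29

A, merged: [6, 14), [21, 30).
B, merged: [0, 15), [16, 28).
A ∪ B = [0, 15), [16, 30).
Total: 15 + 14 = 29.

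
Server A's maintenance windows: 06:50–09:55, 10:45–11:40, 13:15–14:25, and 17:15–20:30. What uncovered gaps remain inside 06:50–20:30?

09:55–10:45, 11:40–13:15, 14:25–17:15

After merging, the occupied span is 06:50–09:55, 10:45–11:40, 13:15–14:25, 17:15–20:30.
Gaps within 06:50–20:30: 09:55–10:45, 11:40–13:15, 14:25–17:15.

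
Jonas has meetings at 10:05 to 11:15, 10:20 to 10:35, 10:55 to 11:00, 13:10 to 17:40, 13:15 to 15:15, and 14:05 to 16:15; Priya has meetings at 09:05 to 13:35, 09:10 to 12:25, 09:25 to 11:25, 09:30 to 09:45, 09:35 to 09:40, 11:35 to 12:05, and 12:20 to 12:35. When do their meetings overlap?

First set merges to 10:05-11:15, 13:10-17:40.
Second set merges to 09:05-13:35.
10:05-11:15 meets the second set on 10:05-11:15.
13:10-17:40 meets the second set on 13:10-13:35.

10:05-11:15, 13:10-13:35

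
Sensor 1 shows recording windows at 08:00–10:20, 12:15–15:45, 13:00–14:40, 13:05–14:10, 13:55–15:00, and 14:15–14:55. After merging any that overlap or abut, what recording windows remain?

08:00–10:20, 12:15–15:45

12:15–15:45 is disjoint → start new block.
13:00–14:40 overlaps/touches 12:15–15:45 → extend to 12:15–15:45.
13:05–14:10 overlaps/touches 12:15–15:45 → extend to 12:15–15:45.
13:55–15:00 overlaps/touches 12:15–15:45 → extend to 12:15–15:45.
14:15–14:55 overlaps/touches 12:15–15:45 → extend to 12:15–15:45.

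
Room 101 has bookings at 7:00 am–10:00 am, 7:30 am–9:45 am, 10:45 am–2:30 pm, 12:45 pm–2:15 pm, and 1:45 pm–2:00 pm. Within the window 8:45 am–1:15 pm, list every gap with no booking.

10:00 am–10:45 am

Covered (merged): 7:00 am–10:00 am, 10:45 am–2:30 pm.
Gaps within 8:45 am–1:15 pm: 10:00 am–10:45 am.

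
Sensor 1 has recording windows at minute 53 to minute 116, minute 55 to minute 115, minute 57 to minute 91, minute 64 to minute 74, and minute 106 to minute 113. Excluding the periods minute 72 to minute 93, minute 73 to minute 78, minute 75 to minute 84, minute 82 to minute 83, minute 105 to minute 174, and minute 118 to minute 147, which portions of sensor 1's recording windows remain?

minute 53 to minute 72, minute 93 to minute 105

Merge the first list: minute 53 to minute 116.
Merge the second list: minute 72 to minute 93, minute 105 to minute 174.
minute 53 to minute 116 with B removed leaves minute 53 to minute 72, minute 93 to minute 105.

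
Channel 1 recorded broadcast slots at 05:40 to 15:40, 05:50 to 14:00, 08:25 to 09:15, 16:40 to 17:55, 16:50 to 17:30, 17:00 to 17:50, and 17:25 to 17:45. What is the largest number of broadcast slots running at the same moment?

4

Walk the sorted start/end points keeping a running depth.
The depth first hits 4 at 17:25.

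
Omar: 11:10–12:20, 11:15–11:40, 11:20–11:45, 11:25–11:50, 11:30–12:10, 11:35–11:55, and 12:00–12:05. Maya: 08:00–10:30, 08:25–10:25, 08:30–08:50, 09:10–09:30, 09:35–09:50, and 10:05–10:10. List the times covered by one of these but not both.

A, merged: 11:10–12:20.
B, merged: 08:00–10:30.
A but not B: 11:10–12:20.
B but not A: 08:00–10:30.
Combining gives A △ B.

08:00–10:30, 11:10–12:20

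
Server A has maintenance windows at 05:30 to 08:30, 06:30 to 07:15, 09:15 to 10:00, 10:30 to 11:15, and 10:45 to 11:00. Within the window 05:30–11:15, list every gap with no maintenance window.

08:30–09:15, 10:00–10:30

After merging, the occupied span is 05:30–08:30, 09:15–10:00, 10:30–11:15.
Complement within 05:30–11:15: 08:30–09:15, 10:00–10:30.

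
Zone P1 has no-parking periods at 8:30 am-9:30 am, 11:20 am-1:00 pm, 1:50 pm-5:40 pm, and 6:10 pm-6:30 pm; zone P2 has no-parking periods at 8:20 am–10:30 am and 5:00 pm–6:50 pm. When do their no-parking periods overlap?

8:30 am–9:30 am overlaps B on 8:30 am–9:30 am.
11:20 am–1:00 pm falls entirely outside B.
1:50 pm–5:40 pm overlaps B on 5:00 pm–5:40 pm.
6:10 pm–6:30 pm overlaps B on 6:10 pm–6:30 pm.

8:30 am–9:30 am, 5:00 pm–5:40 pm, 6:10 pm–6:30 pm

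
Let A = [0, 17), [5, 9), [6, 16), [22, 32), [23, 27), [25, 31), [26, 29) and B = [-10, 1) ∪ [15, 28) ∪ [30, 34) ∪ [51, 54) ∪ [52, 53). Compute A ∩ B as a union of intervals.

[0, 1) ∪ [15, 17) ∪ [22, 28) ∪ [30, 32)

A, merged: [0, 17), [22, 32).
B, merged: [-10, 1), [15, 28), [30, 34), [51, 54).
[0, 17) meets the second set on [0, 1), [15, 17).
[22, 32) meets the second set on [22, 28), [30, 32).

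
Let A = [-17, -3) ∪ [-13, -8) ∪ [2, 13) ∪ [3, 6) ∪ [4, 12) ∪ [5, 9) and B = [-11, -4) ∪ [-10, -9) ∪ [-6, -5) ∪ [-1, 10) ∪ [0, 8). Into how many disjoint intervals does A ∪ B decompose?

A, merged: [-17, -3), [2, 13).
B, merged: [-11, -4), [-1, 10).
A ∪ B = [-17, -3), [-1, 13).
That is 2 disjoint pieces.

2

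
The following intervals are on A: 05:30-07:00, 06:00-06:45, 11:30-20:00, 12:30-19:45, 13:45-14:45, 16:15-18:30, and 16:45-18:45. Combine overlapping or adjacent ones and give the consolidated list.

05:30–07:00, 11:30–20:00

06:00–06:45 overlaps/touches 05:30–07:00 → extend to 05:30–07:00.
11:30–20:00 is disjoint → start new block.
12:30–19:45 overlaps/touches 11:30–20:00 → extend to 11:30–20:00.
13:45–14:45 overlaps/touches 11:30–20:00 → extend to 11:30–20:00.
16:15–18:30 overlaps/touches 11:30–20:00 → extend to 11:30–20:00.
16:45–18:45 overlaps/touches 11:30–20:00 → extend to 11:30–20:00.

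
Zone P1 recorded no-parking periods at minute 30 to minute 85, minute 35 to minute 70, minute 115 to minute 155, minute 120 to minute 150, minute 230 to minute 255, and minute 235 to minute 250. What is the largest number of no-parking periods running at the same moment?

2

At minute 35, 2 of the intervals are simultaneously active.
No point has more.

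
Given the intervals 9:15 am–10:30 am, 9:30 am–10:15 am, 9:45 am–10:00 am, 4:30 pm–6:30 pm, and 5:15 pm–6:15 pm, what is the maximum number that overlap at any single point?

Walk the sorted start/end points keeping a running depth.
The depth first hits 3 at 9:45 am.

3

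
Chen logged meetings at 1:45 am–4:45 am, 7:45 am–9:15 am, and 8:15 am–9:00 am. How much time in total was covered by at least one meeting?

4 h 30 min

Merged: 1:45 am–4:45 am, 7:45 am–9:15 am.
Lengths: 3 h + 1 h 30 min = 4 h 30 min.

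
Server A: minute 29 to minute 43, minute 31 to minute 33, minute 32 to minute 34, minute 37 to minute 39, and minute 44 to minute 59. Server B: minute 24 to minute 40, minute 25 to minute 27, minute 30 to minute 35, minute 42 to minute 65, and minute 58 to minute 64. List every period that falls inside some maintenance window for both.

A, merged: minute 29 to minute 43, minute 44 to minute 59.
B, merged: minute 24 to minute 40, minute 42 to minute 65.
minute 29 to minute 43 overlaps B on minute 29 to minute 40, minute 42 to minute 43.
minute 44 to minute 59 overlaps B on minute 44 to minute 59.

minute 29 to minute 40, minute 42 to minute 43, minute 44 to minute 59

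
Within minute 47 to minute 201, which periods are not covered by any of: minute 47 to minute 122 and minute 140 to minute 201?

minute 122 to minute 140

After merging, the occupied span is minute 47 to minute 122, minute 140 to minute 201.
Complement within minute 47 to minute 201: minute 122 to minute 140.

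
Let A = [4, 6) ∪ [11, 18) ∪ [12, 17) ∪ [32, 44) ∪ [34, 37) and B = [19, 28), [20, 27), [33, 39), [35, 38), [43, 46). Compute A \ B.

[4, 6) ∪ [11, 18) ∪ [32, 33) ∪ [39, 43)

First set merges to [4, 6), [11, 18), [32, 44).
Second set merges to [19, 28), [33, 39), [43, 46).
[4, 6) is untouched.
[11, 18) is untouched.
[32, 44) with B removed leaves [32, 33), [39, 43).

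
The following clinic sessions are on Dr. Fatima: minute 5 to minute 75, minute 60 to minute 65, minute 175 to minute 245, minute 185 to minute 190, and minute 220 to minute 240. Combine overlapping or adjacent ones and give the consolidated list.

minute 5 to minute 75, minute 175 to minute 245

minute 60 to minute 65 overlaps/touches minute 5 to minute 75 → extend to minute 5 to minute 75.
minute 175 to minute 245 is disjoint → start new block.
minute 185 to minute 190 overlaps/touches minute 175 to minute 245 → extend to minute 175 to minute 245.
minute 220 to minute 240 overlaps/touches minute 175 to minute 245 → extend to minute 175 to minute 245.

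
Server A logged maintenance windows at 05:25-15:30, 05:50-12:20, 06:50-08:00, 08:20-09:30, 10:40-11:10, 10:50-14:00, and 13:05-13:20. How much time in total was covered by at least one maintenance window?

10 h 5 min

Merged: 05:25–15:30.
Length: 10 h 5 min.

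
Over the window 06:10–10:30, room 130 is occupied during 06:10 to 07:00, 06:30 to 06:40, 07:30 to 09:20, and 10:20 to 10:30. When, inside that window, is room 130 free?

07:00–07:30, 09:20–10:20

The merged coverage is 06:10–07:00, 07:30–09:20, 10:20–10:30.
Complement within 06:10–10:30: 07:00–07:30, 09:20–10:20.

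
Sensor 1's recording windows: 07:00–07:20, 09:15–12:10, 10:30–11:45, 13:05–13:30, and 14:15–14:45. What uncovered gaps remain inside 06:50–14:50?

06:50-07:00, 07:20-09:15, 12:10-13:05, 13:30-14:15, 14:45-14:50

The merged coverage is 07:00-07:20, 09:15-12:10, 13:05-13:30, 14:15-14:45.
Complement within 06:50-14:50: 06:50-07:00, 07:20-09:15, 12:10-13:05, 13:30-14:15, 14:45-14:50.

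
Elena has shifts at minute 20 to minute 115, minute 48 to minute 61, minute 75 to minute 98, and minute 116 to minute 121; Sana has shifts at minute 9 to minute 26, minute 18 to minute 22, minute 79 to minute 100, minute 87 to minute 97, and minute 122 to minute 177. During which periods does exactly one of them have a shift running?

First set merges to minute 20 to minute 115, minute 116 to minute 121.
Second set merges to minute 9 to minute 26, minute 79 to minute 100, minute 122 to minute 177.
A but not B: minute 26 to minute 79, minute 100 to minute 115, minute 116 to minute 121.
B but not A: minute 9 to minute 20, minute 122 to minute 177.
Combining gives A △ B.

minute 9 to minute 20, minute 26 to minute 79, minute 100 to minute 115, minute 116 to minute 121, minute 122 to minute 177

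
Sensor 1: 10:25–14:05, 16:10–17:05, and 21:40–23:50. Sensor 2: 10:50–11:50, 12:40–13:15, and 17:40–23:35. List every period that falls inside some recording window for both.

10:50–11:50, 12:40–13:15, 21:40–23:35

10:25–14:05 overlaps B on 10:50–11:50, 12:40–13:15.
16:10–17:05 falls entirely outside B.
21:40–23:50 overlaps B on 21:40–23:35.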